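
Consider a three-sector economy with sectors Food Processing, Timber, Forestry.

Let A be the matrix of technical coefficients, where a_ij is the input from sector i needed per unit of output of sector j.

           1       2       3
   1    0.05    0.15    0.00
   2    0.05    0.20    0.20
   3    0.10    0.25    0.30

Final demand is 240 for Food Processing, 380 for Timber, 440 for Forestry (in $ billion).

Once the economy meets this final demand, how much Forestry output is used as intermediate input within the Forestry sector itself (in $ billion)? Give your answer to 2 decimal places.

z_33 = 282.99

I − A =
  [   0.95    -0.15     0.00]
  [  -0.05     0.80    -0.20]
  [  -0.10    -0.25     0.70]
Cofactors of I−A, C_ij = (−1)^(i+j)·(minor ij) (rows/columns in the sector order above):
  C_11 = (0.80)(0.70) − (-0.20)(-0.25) = 0.5100
  C_12 = −[(-0.05)(0.70) − (-0.20)(-0.10)] = 0.0550
  C_13 = (-0.05)(-0.25) − (0.80)(-0.10) = 0.0925
  C_21 = −[(-0.15)(0.70) − (0.00)(-0.25)] = 0.1050
  C_22 = (0.95)(0.70) − (0.00)(-0.10) = 0.6650
  C_23 = −[(0.95)(-0.25) − (-0.15)(-0.10)] = 0.2525
  C_31 = (-0.15)(-0.20) − (0.00)(0.80) = 0.0300
  C_32 = −[(0.95)(-0.20) − (0.00)(-0.05)] = 0.1900
  C_33 = (0.95)(0.80) − (-0.15)(-0.05) = 0.7525
det(I−A) = Σ_j (I−A)_1j·C_1j = (0.95)(0.5100) + (-0.15)(0.0550) + (0.00)(0.0925) = 0.47625
adj(I−A) = Cᵀ =
  [ 0.5100   0.1050   0.0300]
  [ 0.0550   0.6650   0.1900]
  [ 0.0925   0.2525   0.7525]
(I − A)⁻¹ = adj(I−A) / det(I−A) ≈
  [   1.0709     0.2205     0.0630]
  [   0.1155     1.3963     0.3990]
  [   0.1942     0.5302     1.5801]
First solve x = (I − A)⁻¹ d = adj(I−A)·d / det(I−A); in particular x_3 = (0.0925·240 + 0.2525·380 + 0.7525·440) / 0.47625 = 449.25 / 0.47625 ≈ 943.3071.
Intermediate flow from 3 to 3: z_33 = a_33 · x_3 = 0.30 × 449.25 / 0.47625 = 134.775 / 0.47625 ≈ 282.99.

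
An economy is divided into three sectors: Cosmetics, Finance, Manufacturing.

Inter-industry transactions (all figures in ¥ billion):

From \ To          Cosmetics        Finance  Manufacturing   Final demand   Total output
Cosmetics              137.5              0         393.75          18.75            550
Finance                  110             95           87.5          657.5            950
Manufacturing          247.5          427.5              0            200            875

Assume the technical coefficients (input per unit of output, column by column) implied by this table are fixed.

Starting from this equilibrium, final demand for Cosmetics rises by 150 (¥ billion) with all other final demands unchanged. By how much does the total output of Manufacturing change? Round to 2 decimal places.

Technical coefficients a_ij = z_ij / X_j:
  a_11 = 137.5/550 = 0.25, a_21 = 110/550 = 0.20, a_31 = 247.5/550 = 0.45
  a_12 = 0/950 = 0.00, a_22 = 95/950 = 0.10, a_32 = 427.5/950 = 0.45
  a_13 = 393.75/875 = 0.45, a_23 = 87.5/875 = 0.10, a_33 = 0/875 = 0.00
I − A =
  [   0.75     0.00    -0.45]
  [  -0.20     0.90    -0.10]
  [  -0.45    -0.45     1.00]
Cofactors of I−A, C_ij = (−1)^(i+j)·(minor ij) (rows/columns in the sector order above):
  C_11 = (0.90)(1.00) − (-0.10)(-0.45) = 0.8550
  C_12 = −[(-0.20)(1.00) − (-0.10)(-0.45)] = 0.2450
  C_13 = (-0.20)(-0.45) − (0.90)(-0.45) = 0.4950
  C_21 = −[(0.00)(1.00) − (-0.45)(-0.45)] = 0.2025
  C_22 = (0.75)(1.00) − (-0.45)(-0.45) = 0.5475
  C_23 = −[(0.75)(-0.45) − (0.00)(-0.45)] = 0.3375
  C_31 = (0.00)(-0.10) − (-0.45)(0.90) = 0.4050
  C_32 = −[(0.75)(-0.10) − (-0.45)(-0.20)] = 0.1650
  C_33 = (0.75)(0.90) − (0.00)(-0.20) = 0.6750
det(I−A) = Σ_j (I−A)_1j·C_1j = (0.75)(0.8550) + (0.00)(0.2450) + (-0.45)(0.4950) = 0.4185
adj(I−A) = Cᵀ =
  [ 0.8550   0.2025   0.4050]
  [ 0.2450   0.5475   0.1650]
  [ 0.4950   0.3375   0.6750]
(I − A)⁻¹ = adj(I−A) / det(I−A) ≈
  [   2.0430     0.4839     0.9677]
  [   0.5854     1.3082     0.3943]
  [   1.1828     0.8065     1.6129]
Δx = (I − A)⁻¹ Δd with Δd having +150 in the Cosmetics component and 0 elsewhere.
So Δx_3 = L_31 · (+150), where L_31 = adj(I−A)_31 / det(I−A) = 0.4950 / 0.4185.
Δx_3 = 0.4950 × (+150) / 0.4185 = 74.25 / 0.4185 ≈ 177.42.

Δx_3 = 177.42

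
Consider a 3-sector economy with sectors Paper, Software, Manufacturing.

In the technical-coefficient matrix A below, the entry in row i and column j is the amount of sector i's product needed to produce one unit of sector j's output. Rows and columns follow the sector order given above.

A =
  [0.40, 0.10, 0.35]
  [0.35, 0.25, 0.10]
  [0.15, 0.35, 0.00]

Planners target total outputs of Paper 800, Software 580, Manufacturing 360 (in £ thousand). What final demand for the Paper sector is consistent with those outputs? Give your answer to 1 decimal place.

I − A =
  [   0.60    -0.10    -0.35]
  [  -0.35     0.75    -0.10]
  [  -0.15    -0.35     1.00]
d = (I − A) x:
  d_P = (+0.60)·800 + (-0.10)·580 + (-0.35)·360 = 296.0
  d_S = (-0.35)·800 + (+0.75)·580 + (-0.10)·360 = 119.0
  d_M = (-0.15)·800 + (-0.35)·580 + (+1.00)·360 = 37.0

d_P = 296.0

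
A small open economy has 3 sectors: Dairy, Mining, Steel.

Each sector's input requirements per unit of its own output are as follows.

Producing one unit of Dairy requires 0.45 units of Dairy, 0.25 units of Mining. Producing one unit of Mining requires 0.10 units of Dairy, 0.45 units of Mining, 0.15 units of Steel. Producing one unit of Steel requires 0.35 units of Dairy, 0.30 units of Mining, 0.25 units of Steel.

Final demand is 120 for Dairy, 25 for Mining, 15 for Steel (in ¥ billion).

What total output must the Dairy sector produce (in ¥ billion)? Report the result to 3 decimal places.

x_D = 297.357

I − A =
  [   0.55    -0.10    -0.35]
  [  -0.25     0.55    -0.30]
  [   0.00    -0.15     0.75]
Cofactors of I−A, C_ij = (−1)^(i+j)·(minor ij) (rows/columns in the sector order above):
  C_11 = (0.55)(0.75) − (-0.30)(-0.15) = 0.3675
  C_12 = −[(-0.25)(0.75) − (-0.30)(0.00)] = 0.1875
  C_13 = (-0.25)(-0.15) − (0.55)(0.00) = 0.0375
  C_21 = −[(-0.10)(0.75) − (-0.35)(-0.15)] = 0.1275
  C_22 = (0.55)(0.75) − (-0.35)(0.00) = 0.4125
  C_23 = −[(0.55)(-0.15) − (-0.10)(0.00)] = 0.0825
  C_31 = (-0.10)(-0.30) − (-0.35)(0.55) = 0.2225
  C_32 = −[(0.55)(-0.30) − (-0.35)(-0.25)] = 0.2525
  C_33 = (0.55)(0.55) − (-0.10)(-0.25) = 0.2775
det(I−A) = Σ_j (I−A)_1j·C_1j = (0.55)(0.3675) + (-0.10)(0.1875) + (-0.35)(0.0375) = 0.17025
adj(I−A) = Cᵀ =
  [ 0.3675   0.1275   0.2225]
  [ 0.1875   0.4125   0.2525]
  [ 0.0375   0.0825   0.2775]
(I − A)⁻¹ = adj(I−A) / det(I−A) ≈
  [   2.1586     0.7489     1.3069]
  [   1.1013     2.4229     1.4831]
  [   0.2203     0.4846     1.6300]
x = (I − A)⁻¹ d = adj(I−A)·d / det(I−A), with det(I−A) = 0.17025:
  x_D = (0.3675·120 + 0.1275·25 + 0.2225·15) / 0.17025 = 50.625 / 0.17025 ≈ 297.357
  x_M = (0.1875·120 + 0.4125·25 + 0.2525·15) / 0.17025 = 36.60 / 0.17025 ≈ 214.978
  x_S = (0.0375·120 + 0.0825·25 + 0.2775·15) / 0.17025 = 10.725 / 0.17025 ≈ 62.996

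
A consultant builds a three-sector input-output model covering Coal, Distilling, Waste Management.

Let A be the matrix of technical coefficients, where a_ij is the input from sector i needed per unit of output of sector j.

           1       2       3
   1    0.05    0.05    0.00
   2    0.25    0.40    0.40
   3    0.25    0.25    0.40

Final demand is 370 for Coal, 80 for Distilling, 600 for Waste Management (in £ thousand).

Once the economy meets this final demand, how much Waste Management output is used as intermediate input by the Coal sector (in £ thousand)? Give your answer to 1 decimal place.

z_31 = 117.9

I − A =
  [   0.95    -0.05     0.00]
  [  -0.25     0.60    -0.40]
  [  -0.25    -0.25     0.60]
Cofactors of I−A, C_ij = (−1)^(i+j)·(minor ij) (rows/columns in the sector order above):
  C_11 = (0.60)(0.60) − (-0.40)(-0.25) = 0.2600
  C_12 = −[(-0.25)(0.60) − (-0.40)(-0.25)] = 0.2500
  C_13 = (-0.25)(-0.25) − (0.60)(-0.25) = 0.2125
  C_21 = −[(-0.05)(0.60) − (0.00)(-0.25)] = 0.0300
  C_22 = (0.95)(0.60) − (0.00)(-0.25) = 0.5700
  C_23 = −[(0.95)(-0.25) − (-0.05)(-0.25)] = 0.2500
  C_31 = (-0.05)(-0.40) − (0.00)(0.60) = 0.0200
  C_32 = −[(0.95)(-0.40) − (0.00)(-0.25)] = 0.3800
  C_33 = (0.95)(0.60) − (-0.05)(-0.25) = 0.5575
det(I−A) = Σ_j (I−A)_1j·C_1j = (0.95)(0.2600) + (-0.05)(0.2500) + (0.00)(0.2125) = 0.2345
adj(I−A) = Cᵀ =
  [ 0.2600   0.0300   0.0200]
  [ 0.2500   0.5700   0.3800]
  [ 0.2125   0.2500   0.5575]
(I − A)⁻¹ = adj(I−A) / det(I−A) ≈
  [   1.1087     0.1279     0.0853]
  [   1.0661     2.4307     1.6205]
  [   0.9062     1.0661     2.3774]
First solve x = (I − A)⁻¹ d = adj(I−A)·d / det(I−A); in particular x_1 = (0.2600·370 + 0.0300·80 + 0.0200·600) / 0.2345 = 110.60 / 0.2345 ≈ 471.642.
Intermediate flow from 3 to 1: z_31 = a_31 · x_1 = 0.25 × 110.60 / 0.2345 = 27.65 / 0.2345 ≈ 117.9.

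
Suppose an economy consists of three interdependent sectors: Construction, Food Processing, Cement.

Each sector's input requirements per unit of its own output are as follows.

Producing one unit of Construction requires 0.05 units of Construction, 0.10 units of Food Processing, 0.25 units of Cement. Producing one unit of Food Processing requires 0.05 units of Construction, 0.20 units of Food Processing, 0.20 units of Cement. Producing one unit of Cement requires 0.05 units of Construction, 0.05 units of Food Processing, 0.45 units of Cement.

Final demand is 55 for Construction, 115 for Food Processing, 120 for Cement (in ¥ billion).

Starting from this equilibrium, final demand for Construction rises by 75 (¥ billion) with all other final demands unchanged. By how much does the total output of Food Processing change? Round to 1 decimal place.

Δx_2 = 12.8

I − A =
  [   0.95    -0.05    -0.05]
  [  -0.10     0.80    -0.05]
  [  -0.25    -0.20     0.55]
Cofactors of I−A, C_ij = (−1)^(i+j)·(minor ij) (rows/columns in the sector order above):
  C_11 = (0.80)(0.55) − (-0.05)(-0.20) = 0.4300
  C_12 = −[(-0.10)(0.55) − (-0.05)(-0.25)] = 0.0675
  C_13 = (-0.10)(-0.20) − (0.80)(-0.25) = 0.2200
  C_21 = −[(-0.05)(0.55) − (-0.05)(-0.20)] = 0.0375
  C_22 = (0.95)(0.55) − (-0.05)(-0.25) = 0.5100
  C_23 = −[(0.95)(-0.20) − (-0.05)(-0.25)] = 0.2025
  C_31 = (-0.05)(-0.05) − (-0.05)(0.80) = 0.0425
  C_32 = −[(0.95)(-0.05) − (-0.05)(-0.10)] = 0.0525
  C_33 = (0.95)(0.80) − (-0.05)(-0.10) = 0.7550
det(I−A) = Σ_j (I−A)_1j·C_1j = (0.95)(0.4300) + (-0.05)(0.0675) + (-0.05)(0.2200) = 0.394125
adj(I−A) = Cᵀ =
  [ 0.4300   0.0375   0.0425]
  [ 0.0675   0.5100   0.0525]
  [ 0.2200   0.2025   0.7550]
(I − A)⁻¹ = adj(I−A) / det(I−A) ≈
  [   1.0910     0.0951     0.1078]
  [   0.1713     1.2940     0.1332]
  [   0.5582     0.5138     1.9156]
Δx = (I − A)⁻¹ Δd with Δd having +75 in the Construction component and 0 elsewhere.
So Δx_2 = L_21 · (+75), where L_21 = adj(I−A)_21 / det(I−A) = 0.0675 / 0.394125.
Δx_2 = 0.0675 × (+75) / 0.394125 = 5.0625 / 0.394125 ≈ 12.8.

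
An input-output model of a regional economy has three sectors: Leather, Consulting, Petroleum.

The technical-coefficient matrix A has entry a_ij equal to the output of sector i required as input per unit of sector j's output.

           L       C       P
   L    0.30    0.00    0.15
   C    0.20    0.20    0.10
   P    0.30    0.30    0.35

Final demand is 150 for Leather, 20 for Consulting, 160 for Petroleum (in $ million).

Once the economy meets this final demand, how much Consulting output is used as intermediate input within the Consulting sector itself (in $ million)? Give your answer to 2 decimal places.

I − A =
  [   0.70     0.00    -0.15]
  [  -0.20     0.80    -0.10]
  [  -0.30    -0.30     0.65]
Cofactors of I−A, C_ij = (−1)^(i+j)·(minor ij) (rows/columns in the sector order above):
  C_11 = (0.80)(0.65) − (-0.10)(-0.30) = 0.4900
  C_12 = −[(-0.20)(0.65) − (-0.10)(-0.30)] = 0.1600
  C_13 = (-0.20)(-0.30) − (0.80)(-0.30) = 0.3000
  C_21 = −[(0.00)(0.65) − (-0.15)(-0.30)] = 0.0450
  C_22 = (0.70)(0.65) − (-0.15)(-0.30) = 0.4100
  C_23 = −[(0.70)(-0.30) − (0.00)(-0.30)] = 0.2100
  C_31 = (0.00)(-0.10) − (-0.15)(0.80) = 0.1200
  C_32 = −[(0.70)(-0.10) − (-0.15)(-0.20)] = 0.1000
  C_33 = (0.70)(0.80) − (0.00)(-0.20) = 0.5600
det(I−A) = Σ_j (I−A)_1j·C_1j = (0.70)(0.4900) + (0.00)(0.1600) + (-0.15)(0.3000) = 0.2980
adj(I−A) = Cᵀ =
  [ 0.4900   0.0450   0.1200]
  [ 0.1600   0.4100   0.1000]
  [ 0.3000   0.2100   0.5600]
(I − A)⁻¹ = adj(I−A) / det(I−A) ≈
  [   1.6443     0.1510     0.4027]
  [   0.5369     1.3758     0.3356]
  [   1.0067     0.7047     1.8792]
First solve x = (I − A)⁻¹ d = adj(I−A)·d / det(I−A); in particular x_C = (0.1600·150 + 0.4100·20 + 0.1000·160) / 0.2980 = 48.20 / 0.2980 ≈ 161.7450.
Intermediate flow from C to C: z_CC = a_CC · x_C = 0.20 × 48.20 / 0.2980 = 9.64 / 0.2980 ≈ 32.35.

z_CC = 32.35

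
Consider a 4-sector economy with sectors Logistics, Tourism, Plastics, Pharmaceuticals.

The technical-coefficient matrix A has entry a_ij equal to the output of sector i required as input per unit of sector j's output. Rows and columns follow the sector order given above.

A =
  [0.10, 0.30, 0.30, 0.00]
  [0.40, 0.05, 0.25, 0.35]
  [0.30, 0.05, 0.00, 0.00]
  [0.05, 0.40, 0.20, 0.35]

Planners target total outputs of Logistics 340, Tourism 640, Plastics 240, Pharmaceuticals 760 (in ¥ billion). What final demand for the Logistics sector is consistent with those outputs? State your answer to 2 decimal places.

d_1 = 42.00

I − A =
  [   0.90    -0.30    -0.30     0.00]
  [  -0.40     0.95    -0.25    -0.35]
  [  -0.30    -0.05     1.00     0.00]
  [  -0.05    -0.40    -0.20     0.65]
d = (I − A) x:
  d_1 = (+0.90)·340 + (-0.30)·640 + (-0.30)·240 + (+0.00)·760 = 42.00
  d_2 = (-0.40)·340 + (+0.95)·640 + (-0.25)·240 + (-0.35)·760 = 146.00
  d_3 = (-0.30)·340 + (-0.05)·640 + (+1.00)·240 + (+0.00)·760 = 106.00
  d_4 = (-0.05)·340 + (-0.40)·640 + (-0.20)·240 + (+0.65)·760 = 173.00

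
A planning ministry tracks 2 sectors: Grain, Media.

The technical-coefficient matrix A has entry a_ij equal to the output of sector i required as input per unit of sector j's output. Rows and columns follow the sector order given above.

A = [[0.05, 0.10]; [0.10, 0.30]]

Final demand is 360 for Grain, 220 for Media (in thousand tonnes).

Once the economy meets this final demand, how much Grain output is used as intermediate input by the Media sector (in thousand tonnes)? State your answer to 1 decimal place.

I − A =
  [   0.95    -0.10]
  [  -0.10     0.70]
det(I−A) = (0.95)(0.70) − (-0.10)(-0.10) = 0.6550
adj(I−A) = [[0.70, 0.10], [0.10, 0.95]]
(I − A)⁻¹ = adj(I−A) / det(I−A) ≈
  [   1.0687     0.1527]
  [   0.1527     1.4504]
First solve x = (I − A)⁻¹ d = adj(I−A)·d / det(I−A); in particular x_2 = (0.10·360 + 0.95·220) / 0.6550 = 245.00 / 0.6550 ≈ 374.046.
Intermediate flow from 1 to 2: z_12 = a_12 · x_2 = 0.10 × 245.00 / 0.6550 = 24.50 / 0.6550 ≈ 37.4.

z_12 = 37.4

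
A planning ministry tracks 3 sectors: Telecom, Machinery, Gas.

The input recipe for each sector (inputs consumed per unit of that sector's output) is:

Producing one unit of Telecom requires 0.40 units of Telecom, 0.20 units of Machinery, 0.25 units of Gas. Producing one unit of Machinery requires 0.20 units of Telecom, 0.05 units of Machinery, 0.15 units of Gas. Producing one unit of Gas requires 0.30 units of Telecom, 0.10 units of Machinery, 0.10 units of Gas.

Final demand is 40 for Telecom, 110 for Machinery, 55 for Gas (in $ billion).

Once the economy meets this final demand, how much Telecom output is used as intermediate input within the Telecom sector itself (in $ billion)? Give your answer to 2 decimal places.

I − A =
  [   0.60    -0.20    -0.30]
  [  -0.20     0.95    -0.10]
  [  -0.25    -0.15     0.90]
Cofactors of I−A, C_ij = (−1)^(i+j)·(minor ij) (rows/columns in the sector order above):
  C_11 = (0.95)(0.90) − (-0.10)(-0.15) = 0.8400
  C_12 = −[(-0.20)(0.90) − (-0.10)(-0.25)] = 0.2050
  C_13 = (-0.20)(-0.15) − (0.95)(-0.25) = 0.2675
  C_21 = −[(-0.20)(0.90) − (-0.30)(-0.15)] = 0.2250
  C_22 = (0.60)(0.90) − (-0.30)(-0.25) = 0.4650
  C_23 = −[(0.60)(-0.15) − (-0.20)(-0.25)] = 0.1400
  C_31 = (-0.20)(-0.10) − (-0.30)(0.95) = 0.3050
  C_32 = −[(0.60)(-0.10) − (-0.30)(-0.20)] = 0.1200
  C_33 = (0.60)(0.95) − (-0.20)(-0.20) = 0.5300
det(I−A) = Σ_j (I−A)_1j·C_1j = (0.60)(0.8400) + (-0.20)(0.2050) + (-0.30)(0.2675) = 0.38275
adj(I−A) = Cᵀ =
  [ 0.8400   0.2250   0.3050]
  [ 0.2050   0.4650   0.1200]
  [ 0.2675   0.1400   0.5300]
(I − A)⁻¹ = adj(I−A) / det(I−A) ≈
  [   2.1946     0.5879     0.7969]
  [   0.5356     1.2149     0.3135]
  [   0.6989     0.3658     1.3847]
First solve x = (I − A)⁻¹ d = adj(I−A)·d / det(I−A); in particular x_T = (0.8400·40 + 0.2250·110 + 0.3050·55) / 0.38275 = 75.125 / 0.38275 ≈ 196.2769.
Intermediate flow from T to T: z_TT = a_TT · x_T = 0.40 × 75.125 / 0.38275 = 30.05 / 0.38275 ≈ 78.51.

z_TT = 78.51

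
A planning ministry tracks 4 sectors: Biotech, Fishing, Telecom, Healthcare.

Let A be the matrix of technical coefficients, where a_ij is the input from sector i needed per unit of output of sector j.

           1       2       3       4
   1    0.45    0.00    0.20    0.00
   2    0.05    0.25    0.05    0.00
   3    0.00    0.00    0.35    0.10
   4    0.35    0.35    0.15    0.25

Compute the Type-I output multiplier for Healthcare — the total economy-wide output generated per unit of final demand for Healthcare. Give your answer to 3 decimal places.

m_4 = 1.742

I − A =
  [   0.55     0.00    -0.20     0.00]
  [  -0.05     0.75    -0.05     0.00]
  [   0.00     0.00     0.65    -0.10]
  [  -0.35    -0.35    -0.15     0.75]
Compute the cofactors C_ij = (−1)^(i+j)·(3×3 minor ij) of I−A; the adjugate is their transpose:
adj(I−A) = Cᵀ =
  [ 0.352625   0.007000   0.112500   0.015000]
  [ 0.025375   0.252875   0.028125   0.003750]
  [ 0.028000   0.019250   0.309375   0.041250]
  [ 0.182000   0.125125   0.127500   0.268125]
det(I−A) = Σ_j (I−A)_1j·C_1j = (0.55)(0.352625) + (0.00)(0.025375) + (-0.20)(0.028000) + (0.00)(0.182000) = 0.18834375
(I − A)⁻¹ = adj(I−A) / det(I−A) ≈
  [   1.8722     0.0372     0.5973     0.0796]
  [   0.1347     1.3426     0.1493     0.0199]
  [   0.1487     0.1022     1.6426     0.2190]
  [   0.9663     0.6643     0.6770     1.4236]
The output multiplier for sector j is the column-j sum of the Leontief inverse (I − A)⁻¹ = adj(I−A) / det(I−A).
Column 4 of adj(I−A): (0.015000, 0.003750, 0.041250, 0.268125); det(I−A) = 0.18834375.
m_4 = (0.015000 + 0.003750 + 0.041250 + 0.268125) / 0.18834375 = 0.328125 / 0.18834375 ≈ 1.742.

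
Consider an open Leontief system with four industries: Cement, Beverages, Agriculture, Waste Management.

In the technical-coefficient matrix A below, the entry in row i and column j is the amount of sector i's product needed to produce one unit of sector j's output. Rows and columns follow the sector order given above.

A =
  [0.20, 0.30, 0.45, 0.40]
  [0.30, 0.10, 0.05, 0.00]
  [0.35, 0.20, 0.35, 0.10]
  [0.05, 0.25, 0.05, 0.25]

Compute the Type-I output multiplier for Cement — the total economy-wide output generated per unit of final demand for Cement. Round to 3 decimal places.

I − A =
  [   0.80    -0.30    -0.45    -0.40]
  [  -0.30     0.90    -0.05     0.00]
  [  -0.35    -0.20     0.65    -0.10]
  [  -0.05    -0.25    -0.05     0.75]
Compute the cofactors C_ij = (−1)^(i+j)·(3×3 minor ij) of I−A; the adjugate is their transpose:
adj(I−A) = Cᵀ =
  [ 0.425500   0.292500   0.338000   0.272000]
  [ 0.158125   0.245625   0.136250   0.102500]
  [ 0.293250   0.251250   0.424500   0.213000]
  [ 0.100625   0.118125   0.096250   0.227500]
det(I−A) = Σ_j (I−A)_1j·C_1j = (0.80)(0.425500) + (-0.30)(0.158125) + (-0.45)(0.293250) + (-0.40)(0.100625) = 0.12075
(I − A)⁻¹ = adj(I−A) / det(I−A) ≈
  [   3.5238     2.4224     2.7992     2.2526]
  [   1.3095     2.0342     1.1284     0.8489]
  [   2.4286     2.0807     3.5155     1.7640]
  [   0.8333     0.9783     0.7971     1.8841]
The output multiplier for sector j is the column-j sum of the Leontief inverse (I − A)⁻¹ = adj(I−A) / det(I−A).
Column C of adj(I−A): (0.425500, 0.158125, 0.293250, 0.100625); det(I−A) = 0.12075.
m_C = (0.425500 + 0.158125 + 0.293250 + 0.100625) / 0.12075 = 0.9775 / 0.12075 ≈ 8.095.

m_C = 8.095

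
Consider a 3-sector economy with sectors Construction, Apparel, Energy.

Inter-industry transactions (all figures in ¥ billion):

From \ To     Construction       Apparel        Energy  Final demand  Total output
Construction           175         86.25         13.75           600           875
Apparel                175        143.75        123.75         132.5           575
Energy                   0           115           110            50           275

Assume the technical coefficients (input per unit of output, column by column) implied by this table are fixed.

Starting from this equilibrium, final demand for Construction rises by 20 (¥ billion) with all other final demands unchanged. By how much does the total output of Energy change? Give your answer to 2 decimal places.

Technical coefficients a_ij = z_ij / X_j:
  a_CC = 175/875 = 0.20, a_AC = 175/875 = 0.20, a_EC = 0/875 = 0.00
  a_CA = 86.25/575 = 0.15, a_AA = 143.75/575 = 0.25, a_EA = 115/575 = 0.20
  a_CE = 13.75/275 = 0.05, a_AE = 123.75/275 = 0.45, a_EE = 110/275 = 0.40
I − A =
  [   0.80    -0.15    -0.05]
  [  -0.20     0.75    -0.45]
  [   0.00    -0.20     0.60]
Cofactors of I−A, C_ij = (−1)^(i+j)·(minor ij) (rows/columns in the sector order above):
  C_11 = (0.75)(0.60) − (-0.45)(-0.20) = 0.3600
  C_12 = −[(-0.20)(0.60) − (-0.45)(0.00)] = 0.1200
  C_13 = (-0.20)(-0.20) − (0.75)(0.00) = 0.0400
  C_21 = −[(-0.15)(0.60) − (-0.05)(-0.20)] = 0.1000
  C_22 = (0.80)(0.60) − (-0.05)(0.00) = 0.4800
  C_23 = −[(0.80)(-0.20) − (-0.15)(0.00)] = 0.1600
  C_31 = (-0.15)(-0.45) − (-0.05)(0.75) = 0.1050
  C_32 = −[(0.80)(-0.45) − (-0.05)(-0.20)] = 0.3700
  C_33 = (0.80)(0.75) − (-0.15)(-0.20) = 0.5700
det(I−A) = Σ_j (I−A)_1j·C_1j = (0.80)(0.3600) + (-0.15)(0.1200) + (-0.05)(0.0400) = 0.2680
adj(I−A) = Cᵀ =
  [ 0.3600   0.1000   0.1050]
  [ 0.1200   0.4800   0.3700]
  [ 0.0400   0.1600   0.5700]
(I − A)⁻¹ = adj(I−A) / det(I−A) ≈
  [   1.3433     0.3731     0.3918]
  [   0.4478     1.7910     1.3806]
  [   0.1493     0.5970     2.1269]
Δx = (I − A)⁻¹ Δd with Δd having +20 in the Construction component and 0 elsewhere.
So Δx_E = L_EC · (+20), where L_EC = adj(I−A)_EC / det(I−A) = 0.0400 / 0.2680.
Δx_E = 0.0400 × (+20) / 0.2680 = 0.80 / 0.2680 ≈ 2.99.

Δx_E = 2.99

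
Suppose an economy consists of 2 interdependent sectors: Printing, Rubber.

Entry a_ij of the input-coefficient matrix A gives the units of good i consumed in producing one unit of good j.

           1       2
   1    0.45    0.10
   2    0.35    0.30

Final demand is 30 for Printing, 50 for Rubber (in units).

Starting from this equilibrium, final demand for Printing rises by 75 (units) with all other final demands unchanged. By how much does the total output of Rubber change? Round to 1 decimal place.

Δx_2 = 75.0

I − A =
  [   0.55    -0.10]
  [  -0.35     0.70]
det(I−A) = (0.55)(0.70) − (-0.10)(-0.35) = 0.3500
adj(I−A) = [[0.70, 0.10], [0.35, 0.55]]
(I − A)⁻¹ = adj(I−A) / det(I−A) ≈
  [   2.0000     0.2857]
  [   1.0000     1.5714]
Δx = (I − A)⁻¹ Δd with Δd having +75 in the Printing component and 0 elsewhere.
So Δx_2 = L_21 · (+75), where L_21 = adj(I−A)_21 / det(I−A) = 0.35 / 0.3500.
Δx_2 = 0.35 × (+75) / 0.3500 = 26.25 / 0.3500 = 75.0.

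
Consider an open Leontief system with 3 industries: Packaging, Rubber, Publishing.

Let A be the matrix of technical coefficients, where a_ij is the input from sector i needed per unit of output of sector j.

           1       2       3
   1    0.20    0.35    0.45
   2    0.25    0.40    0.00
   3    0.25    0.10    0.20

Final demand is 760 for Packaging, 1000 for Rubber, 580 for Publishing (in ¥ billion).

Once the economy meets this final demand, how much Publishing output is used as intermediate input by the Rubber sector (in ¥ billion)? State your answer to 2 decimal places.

z_32 = 316.58

I − A =
  [   0.80    -0.35    -0.45]
  [  -0.25     0.60     0.00]
  [  -0.25    -0.10     0.80]
Cofactors of I−A, C_ij = (−1)^(i+j)·(minor ij) (rows/columns in the sector order above):
  C_11 = (0.60)(0.80) − (0.00)(-0.10) = 0.4800
  C_12 = −[(-0.25)(0.80) − (0.00)(-0.25)] = 0.2000
  C_13 = (-0.25)(-0.10) − (0.60)(-0.25) = 0.1750
  C_21 = −[(-0.35)(0.80) − (-0.45)(-0.10)] = 0.3250
  C_22 = (0.80)(0.80) − (-0.45)(-0.25) = 0.5275
  C_23 = −[(0.80)(-0.10) − (-0.35)(-0.25)] = 0.1675
  C_31 = (-0.35)(0.00) − (-0.45)(0.60) = 0.2700
  C_32 = −[(0.80)(0.00) − (-0.45)(-0.25)] = 0.1125
  C_33 = (0.80)(0.60) − (-0.35)(-0.25) = 0.3925
det(I−A) = Σ_j (I−A)_1j·C_1j = (0.80)(0.4800) + (-0.35)(0.2000) + (-0.45)(0.1750) = 0.23525
adj(I−A) = Cᵀ =
  [ 0.4800   0.3250   0.2700]
  [ 0.2000   0.5275   0.1125]
  [ 0.1750   0.1675   0.3925]
(I − A)⁻¹ = adj(I−A) / det(I−A) ≈
  [   2.0404     1.3815     1.1477]
  [   0.8502     2.2423     0.4782]
  [   0.7439     0.7120     1.6684]
First solve x = (I − A)⁻¹ d = adj(I−A)·d / det(I−A); in particular x_2 = (0.2000·760 + 0.5275·1000 + 0.1125·580) / 0.23525 = 744.75 / 0.23525 ≈ 3165.7811.
Intermediate flow from 3 to 2: z_32 = a_32 · x_2 = 0.10 × 744.75 / 0.23525 = 74.475 / 0.23525 ≈ 316.58.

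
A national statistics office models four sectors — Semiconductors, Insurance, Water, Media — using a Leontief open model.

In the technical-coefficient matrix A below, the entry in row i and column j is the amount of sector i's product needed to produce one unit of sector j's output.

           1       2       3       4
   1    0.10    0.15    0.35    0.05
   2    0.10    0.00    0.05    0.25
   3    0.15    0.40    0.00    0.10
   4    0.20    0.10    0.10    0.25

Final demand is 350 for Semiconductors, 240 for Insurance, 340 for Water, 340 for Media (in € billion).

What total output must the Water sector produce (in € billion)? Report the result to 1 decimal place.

I − A =
  [   0.90    -0.15    -0.35    -0.05]
  [  -0.10     1.00    -0.05    -0.25]
  [  -0.15    -0.40     1.00    -0.10]
  [  -0.20    -0.10    -0.10     0.75]
Compute the cofactors C_ij = (−1)^(i+j)·(3×3 minor ij) of I−A; the adjugate is their transpose:
adj(I−A) = Cᵀ =
  [ 0.689500   0.226500   0.268375   0.157250]
  [ 0.134375   0.608875   0.100000   0.225250]
  [ 0.179750   0.295625   0.623250   0.193625]
  [ 0.225750   0.181000   0.168000   0.799375]
det(I−A) = Σ_j (I−A)_1j·C_1j = (0.90)(0.689500) + (-0.15)(0.134375) + (-0.35)(0.179750) + (-0.05)(0.225750) = 0.52619375
(I − A)⁻¹ = adj(I−A) / det(I−A) ≈
  [   1.3104     0.4304     0.5100     0.2988]
  [   0.2554     1.1571     0.1900     0.4281]
  [   0.3416     0.5618     1.1844     0.3680]
  [   0.4290     0.3440     0.3193     1.5192]
x = (I − A)⁻¹ d = adj(I−A)·d / det(I−A), with det(I−A) = 0.52619375:
  x_1 = (0.689500·350 + 0.226500·240 + 0.268375·340 + 0.157250·340) / 0.52619375 = 440.3975 / 0.52619375 ≈ 836.9
  x_2 = (0.134375·350 + 0.608875·240 + 0.100000·340 + 0.225250·340) / 0.52619375 = 303.74625 / 0.52619375 ≈ 577.3
  x_3 = (0.179750·350 + 0.295625·240 + 0.623250·340 + 0.193625·340) / 0.52619375 = 411.60 / 0.52619375 ≈ 782.2
  x_4 = (0.225750·350 + 0.181000·240 + 0.168000·340 + 0.799375·340) / 0.52619375 = 451.36 / 0.52619375 ≈ 857.8

x_3 = 782.2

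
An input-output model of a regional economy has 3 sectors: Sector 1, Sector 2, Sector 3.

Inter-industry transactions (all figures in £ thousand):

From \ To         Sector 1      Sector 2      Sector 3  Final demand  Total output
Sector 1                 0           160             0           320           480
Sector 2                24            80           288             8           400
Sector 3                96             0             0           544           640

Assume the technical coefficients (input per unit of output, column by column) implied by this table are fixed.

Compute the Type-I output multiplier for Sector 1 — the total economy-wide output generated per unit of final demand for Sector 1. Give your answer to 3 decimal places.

m_1 = 1.478

Technical coefficients a_ij = z_ij / X_j:
  a_11 = 0/480 = 0.00, a_21 = 24/480 = 0.05, a_31 = 96/480 = 0.20
  a_12 = 160/400 = 0.40, a_22 = 80/400 = 0.20, a_32 = 0/400 = 0.00
  a_13 = 0/640 = 0.00, a_23 = 288/640 = 0.45, a_33 = 0/640 = 0.00
I − A =
  [   1.00    -0.40     0.00]
  [  -0.05     0.80    -0.45]
  [  -0.20     0.00     1.00]
Cofactors of I−A, C_ij = (−1)^(i+j)·(minor ij) (rows/columns in the sector order above):
  C_11 = (0.80)(1.00) − (-0.45)(0.00) = 0.8000
  C_12 = −[(-0.05)(1.00) − (-0.45)(-0.20)] = 0.1400
  C_13 = (-0.05)(0.00) − (0.80)(-0.20) = 0.1600
  C_21 = −[(-0.40)(1.00) − (0.00)(0.00)] = 0.4000
  C_22 = (1.00)(1.00) − (0.00)(-0.20) = 1.0000
  C_23 = −[(1.00)(0.00) − (-0.40)(-0.20)] = 0.0800
  C_31 = (-0.40)(-0.45) − (0.00)(0.80) = 0.1800
  C_32 = −[(1.00)(-0.45) − (0.00)(-0.05)] = 0.4500
  C_33 = (1.00)(0.80) − (-0.40)(-0.05) = 0.7800
det(I−A) = Σ_j (I−A)_1j·C_1j = (1.00)(0.8000) + (-0.40)(0.1400) + (0.00)(0.1600) = 0.7440
adj(I−A) = Cᵀ =
  [ 0.8000   0.4000   0.1800]
  [ 0.1400   1.0000   0.4500]
  [ 0.1600   0.0800   0.7800]
(I − A)⁻¹ = adj(I−A) / det(I−A) ≈
  [   1.0753     0.5376     0.2419]
  [   0.1882     1.3441     0.6048]
  [   0.2151     0.1075     1.0484]
The output multiplier for sector j is the column-j sum of the Leontief inverse (I − A)⁻¹ = adj(I−A) / det(I−A).
Column 1 of adj(I−A): (0.8000, 0.1400, 0.1600); det(I−A) = 0.7440.
m_1 = (0.8000 + 0.1400 + 0.1600) / 0.7440 = 1.10 / 0.7440 ≈ 1.478.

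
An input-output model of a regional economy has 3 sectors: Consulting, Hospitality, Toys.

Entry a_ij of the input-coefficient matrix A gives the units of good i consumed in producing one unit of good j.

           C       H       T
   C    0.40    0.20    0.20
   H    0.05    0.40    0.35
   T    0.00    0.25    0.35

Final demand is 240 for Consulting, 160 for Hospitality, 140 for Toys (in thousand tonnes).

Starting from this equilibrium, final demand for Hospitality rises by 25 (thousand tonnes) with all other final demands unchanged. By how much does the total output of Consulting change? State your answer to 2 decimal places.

Δx_C = 26.09

I − A =
  [   0.60    -0.20    -0.20]
  [  -0.05     0.60    -0.35]
  [   0.00    -0.25     0.65]
Cofactors of I−A, C_ij = (−1)^(i+j)·(minor ij) (rows/columns in the sector order above):
  C_11 = (0.60)(0.65) − (-0.35)(-0.25) = 0.3025
  C_12 = −[(-0.05)(0.65) − (-0.35)(0.00)] = 0.0325
  C_13 = (-0.05)(-0.25) − (0.60)(0.00) = 0.0125
  C_21 = −[(-0.20)(0.65) − (-0.20)(-0.25)] = 0.1800
  C_22 = (0.60)(0.65) − (-0.20)(0.00) = 0.3900
  C_23 = −[(0.60)(-0.25) − (-0.20)(0.00)] = 0.1500
  C_31 = (-0.20)(-0.35) − (-0.20)(0.60) = 0.1900
  C_32 = −[(0.60)(-0.35) − (-0.20)(-0.05)] = 0.2200
  C_33 = (0.60)(0.60) − (-0.20)(-0.05) = 0.3500
det(I−A) = Σ_j (I−A)_1j·C_1j = (0.60)(0.3025) + (-0.20)(0.0325) + (-0.20)(0.0125) = 0.1725
adj(I−A) = Cᵀ =
  [ 0.3025   0.1800   0.1900]
  [ 0.0325   0.3900   0.2200]
  [ 0.0125   0.1500   0.3500]
(I − A)⁻¹ = adj(I−A) / det(I−A) ≈
  [   1.7536     1.0435     1.1014]
  [   0.1884     2.2609     1.2754]
  [   0.0725     0.8696     2.0290]
Δx = (I − A)⁻¹ Δd with Δd having +25 in the Hospitality component and 0 elsewhere.
So Δx_C = L_CH · (+25), where L_CH = adj(I−A)_CH / det(I−A) = 0.1800 / 0.1725.
Δx_C = 0.1800 × (+25) / 0.1725 = 4.50 / 0.1725 ≈ 26.09.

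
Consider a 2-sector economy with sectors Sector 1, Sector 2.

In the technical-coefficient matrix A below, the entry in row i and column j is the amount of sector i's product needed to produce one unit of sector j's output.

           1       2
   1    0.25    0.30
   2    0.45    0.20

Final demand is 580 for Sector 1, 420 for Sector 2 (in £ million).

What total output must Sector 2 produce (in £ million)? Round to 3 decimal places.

I − A =
  [   0.75    -0.30]
  [  -0.45     0.80]
det(I−A) = (0.75)(0.80) − (-0.30)(-0.45) = 0.4650
adj(I−A) = [[0.80, 0.30], [0.45, 0.75]]
(I − A)⁻¹ = adj(I−A) / det(I−A) ≈
  [   1.7204     0.6452]
  [   0.9677     1.6129]
x = (I − A)⁻¹ d = adj(I−A)·d / det(I−A), with det(I−A) = 0.4650:
  x_1 = (0.80·580 + 0.30·420) / 0.4650 = 590.00 / 0.4650 ≈ 1268.817
  x_2 = (0.45·580 + 0.75·420) / 0.4650 = 576.00 / 0.4650 ≈ 1238.710

x_2 = 1238.710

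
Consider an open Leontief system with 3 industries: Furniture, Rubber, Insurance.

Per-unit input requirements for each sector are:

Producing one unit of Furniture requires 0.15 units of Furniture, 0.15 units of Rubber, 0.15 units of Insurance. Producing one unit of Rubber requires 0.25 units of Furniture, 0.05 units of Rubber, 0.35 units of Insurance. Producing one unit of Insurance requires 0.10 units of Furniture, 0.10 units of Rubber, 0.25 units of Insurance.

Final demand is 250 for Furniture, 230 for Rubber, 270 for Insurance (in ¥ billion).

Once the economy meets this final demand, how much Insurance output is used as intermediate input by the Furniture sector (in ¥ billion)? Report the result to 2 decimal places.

I − A =
  [   0.85    -0.25    -0.10]
  [  -0.15     0.95    -0.10]
  [  -0.15    -0.35     0.75]
Cofactors of I−A, C_ij = (−1)^(i+j)·(minor ij) (rows/columns in the sector order above):
  C_11 = (0.95)(0.75) − (-0.10)(-0.35) = 0.6775
  C_12 = −[(-0.15)(0.75) − (-0.10)(-0.15)] = 0.1275
  C_13 = (-0.15)(-0.35) − (0.95)(-0.15) = 0.1950
  C_21 = −[(-0.25)(0.75) − (-0.10)(-0.35)] = 0.2225
  C_22 = (0.85)(0.75) − (-0.10)(-0.15) = 0.6225
  C_23 = −[(0.85)(-0.35) − (-0.25)(-0.15)] = 0.3350
  C_31 = (-0.25)(-0.10) − (-0.10)(0.95) = 0.1200
  C_32 = −[(0.85)(-0.10) − (-0.10)(-0.15)] = 0.1000
  C_33 = (0.85)(0.95) − (-0.25)(-0.15) = 0.7700
det(I−A) = Σ_j (I−A)_1j·C_1j = (0.85)(0.6775) + (-0.25)(0.1275) + (-0.10)(0.1950) = 0.5245
adj(I−A) = Cᵀ =
  [ 0.6775   0.2225   0.1200]
  [ 0.1275   0.6225   0.1000]
  [ 0.1950   0.3350   0.7700]
(I − A)⁻¹ = adj(I−A) / det(I−A) ≈
  [   1.2917     0.4242     0.2288]
  [   0.2431     1.1868     0.1907]
  [   0.3718     0.6387     1.4681]
First solve x = (I − A)⁻¹ d = adj(I−A)·d / det(I−A); in particular x_F = (0.6775·250 + 0.2225·230 + 0.1200·270) / 0.5245 = 252.95 / 0.5245 ≈ 482.2688.
Intermediate flow from I to F: z_IF = a_IF · x_F = 0.15 × 252.95 / 0.5245 = 37.9425 / 0.5245 ≈ 72.34.

z_IF = 72.34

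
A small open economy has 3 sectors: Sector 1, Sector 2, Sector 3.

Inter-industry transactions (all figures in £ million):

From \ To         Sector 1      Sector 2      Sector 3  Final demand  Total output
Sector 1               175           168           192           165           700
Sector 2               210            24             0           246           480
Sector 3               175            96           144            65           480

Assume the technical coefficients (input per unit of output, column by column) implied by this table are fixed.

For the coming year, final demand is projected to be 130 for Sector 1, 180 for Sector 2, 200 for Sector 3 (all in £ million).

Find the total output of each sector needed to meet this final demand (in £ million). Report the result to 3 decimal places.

x_1 = 721.469, x_2 = 417.306, x_3 = 662.612

Technical coefficients a_ij = z_ij / X_j:
  a_11 = 175/700 = 0.25, a_21 = 210/700 = 0.30, a_31 = 175/700 = 0.25
  a_12 = 168/480 = 0.35, a_22 = 24/480 = 0.05, a_32 = 96/480 = 0.20
  a_13 = 192/480 = 0.40, a_23 = 0/480 = 0.00, a_33 = 144/480 = 0.30
I − A =
  [   0.75    -0.35    -0.40]
  [  -0.30     0.95     0.00]
  [  -0.25    -0.20     0.70]
Cofactors of I−A, C_ij = (−1)^(i+j)·(minor ij) (rows/columns in the sector order above):
  C_11 = (0.95)(0.70) − (0.00)(-0.20) = 0.6650
  C_12 = −[(-0.30)(0.70) − (0.00)(-0.25)] = 0.2100
  C_13 = (-0.30)(-0.20) − (0.95)(-0.25) = 0.2975
  C_21 = −[(-0.35)(0.70) − (-0.40)(-0.20)] = 0.3250
  C_22 = (0.75)(0.70) − (-0.40)(-0.25) = 0.4250
  C_23 = −[(0.75)(-0.20) − (-0.35)(-0.25)] = 0.2375
  C_31 = (-0.35)(0.00) − (-0.40)(0.95) = 0.3800
  C_32 = −[(0.75)(0.00) − (-0.40)(-0.30)] = 0.1200
  C_33 = (0.75)(0.95) − (-0.35)(-0.30) = 0.6075
det(I−A) = Σ_j (I−A)_1j·C_1j = (0.75)(0.6650) + (-0.35)(0.2100) + (-0.40)(0.2975) = 0.30625
adj(I−A) = Cᵀ =
  [ 0.6650   0.3250   0.3800]
  [ 0.2100   0.4250   0.1200]
  [ 0.2975   0.2375   0.6075]
(I − A)⁻¹ = adj(I−A) / det(I−A) ≈
  [   2.1714     1.0612     1.2408]
  [   0.6857     1.3878     0.3918]
  [   0.9714     0.7755     1.9837]
x = (I − A)⁻¹ d = adj(I−A)·d / det(I−A), with det(I−A) = 0.30625:
  x_1 = (0.6650·130 + 0.3250·180 + 0.3800·200) / 0.30625 = 220.95 / 0.30625 ≈ 721.469
  x_2 = (0.2100·130 + 0.4250·180 + 0.1200·200) / 0.30625 = 127.80 / 0.30625 ≈ 417.306
  x_3 = (0.2975·130 + 0.2375·180 + 0.6075·200) / 0.30625 = 202.925 / 0.30625 ≈ 662.612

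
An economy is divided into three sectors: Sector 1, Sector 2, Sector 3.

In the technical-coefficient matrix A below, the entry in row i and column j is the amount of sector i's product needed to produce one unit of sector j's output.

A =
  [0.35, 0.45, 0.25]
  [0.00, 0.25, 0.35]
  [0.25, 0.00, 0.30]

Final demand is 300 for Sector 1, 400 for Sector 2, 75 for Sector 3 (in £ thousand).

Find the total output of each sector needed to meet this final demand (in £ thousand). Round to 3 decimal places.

I − A =
  [   0.65    -0.45    -0.25]
  [   0.00     0.75    -0.35]
  [  -0.25     0.00     0.70]
Cofactors of I−A, C_ij = (−1)^(i+j)·(minor ij) (rows/columns in the sector order above):
  C_11 = (0.75)(0.70) − (-0.35)(0.00) = 0.5250
  C_12 = −[(0.00)(0.70) − (-0.35)(-0.25)] = 0.0875
  C_13 = (0.00)(0.00) − (0.75)(-0.25) = 0.1875
  C_21 = −[(-0.45)(0.70) − (-0.25)(0.00)] = 0.3150
  C_22 = (0.65)(0.70) − (-0.25)(-0.25) = 0.3925
  C_23 = −[(0.65)(0.00) − (-0.45)(-0.25)] = 0.1125
  C_31 = (-0.45)(-0.35) − (-0.25)(0.75) = 0.3450
  C_32 = −[(0.65)(-0.35) − (-0.25)(0.00)] = 0.2275
  C_33 = (0.65)(0.75) − (-0.45)(0.00) = 0.4875
det(I−A) = Σ_j (I−A)_1j·C_1j = (0.65)(0.5250) + (-0.45)(0.0875) + (-0.25)(0.1875) = 0.2550
adj(I−A) = Cᵀ =
  [ 0.5250   0.3150   0.3450]
  [ 0.0875   0.3925   0.2275]
  [ 0.1875   0.1125   0.4875]
(I − A)⁻¹ = adj(I−A) / det(I−A) ≈
  [   2.0588     1.2353     1.3529]
  [   0.3431     1.5392     0.8922]
  [   0.7353     0.4412     1.9118]
x = (I − A)⁻¹ d = adj(I−A)·d / det(I−A), with det(I−A) = 0.2550:
  x_1 = (0.5250·300 + 0.3150·400 + 0.3450·75) / 0.2550 = 309.375 / 0.2550 ≈ 1213.235
  x_2 = (0.0875·300 + 0.3925·400 + 0.2275·75) / 0.2550 = 200.3125 / 0.2550 ≈ 785.539
  x_3 = (0.1875·300 + 0.1125·400 + 0.4875·75) / 0.2550 = 137.8125 / 0.2550 ≈ 540.441

x_1 = 1213.235, x_2 = 785.539, x_3 = 540.441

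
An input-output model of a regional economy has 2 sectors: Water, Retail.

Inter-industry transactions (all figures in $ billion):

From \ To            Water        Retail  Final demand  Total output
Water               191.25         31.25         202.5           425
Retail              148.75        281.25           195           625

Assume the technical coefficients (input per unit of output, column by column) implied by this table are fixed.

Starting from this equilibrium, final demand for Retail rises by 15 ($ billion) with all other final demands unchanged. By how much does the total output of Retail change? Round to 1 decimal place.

Δx_2 = 28.9

Technical coefficients a_ij = z_ij / X_j:
  a_11 = 191.25/425 = 0.45, a_21 = 148.75/425 = 0.35
  a_12 = 31.25/625 = 0.05, a_22 = 281.25/625 = 0.45
I − A =
  [   0.55    -0.05]
  [  -0.35     0.55]
det(I−A) = (0.55)(0.55) − (-0.05)(-0.35) = 0.2850
adj(I−A) = [[0.55, 0.05], [0.35, 0.55]]
(I − A)⁻¹ = adj(I−A) / det(I−A) ≈
  [   1.9298     0.1754]
  [   1.2281     1.9298]
Δx = (I − A)⁻¹ Δd with Δd having +15 in the Retail component and 0 elsewhere.
So Δx_2 = L_22 · (+15), where L_22 = adj(I−A)_22 / det(I−A) = 0.55 / 0.2850.
Δx_2 = 0.55 × (+15) / 0.2850 = 8.25 / 0.2850 ≈ 28.9.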